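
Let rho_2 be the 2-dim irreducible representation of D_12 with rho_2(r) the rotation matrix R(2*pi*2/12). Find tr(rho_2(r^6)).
chi_{rho_2}(r^6) = 2*cos(2*pi*2*6/12) = 2

Details: rho_2(r^6) is rotation by angle 2*pi*2*6/12, whose trace is 2*cos(2*pi*2*6/12) = 2.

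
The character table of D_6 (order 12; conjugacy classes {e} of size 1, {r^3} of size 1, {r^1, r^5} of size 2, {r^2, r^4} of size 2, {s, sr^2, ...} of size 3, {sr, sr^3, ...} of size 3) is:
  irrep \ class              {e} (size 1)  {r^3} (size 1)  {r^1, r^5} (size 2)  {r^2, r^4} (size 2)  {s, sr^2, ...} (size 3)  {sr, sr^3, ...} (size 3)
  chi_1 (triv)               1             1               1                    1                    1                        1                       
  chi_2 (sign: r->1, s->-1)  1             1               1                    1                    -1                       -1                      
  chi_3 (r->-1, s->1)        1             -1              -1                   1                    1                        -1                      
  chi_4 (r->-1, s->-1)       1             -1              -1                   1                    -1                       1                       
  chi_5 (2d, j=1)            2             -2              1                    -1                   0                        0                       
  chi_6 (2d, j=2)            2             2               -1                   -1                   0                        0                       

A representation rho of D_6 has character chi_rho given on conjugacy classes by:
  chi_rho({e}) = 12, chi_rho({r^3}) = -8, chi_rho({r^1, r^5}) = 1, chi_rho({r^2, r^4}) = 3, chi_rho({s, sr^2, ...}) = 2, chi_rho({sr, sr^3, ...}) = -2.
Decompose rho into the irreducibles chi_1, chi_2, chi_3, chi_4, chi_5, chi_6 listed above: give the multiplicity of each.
Multiplicities: chi_1: 1, chi_2: 1, chi_3: 3, chi_4: 1, chi_5: 3, chi_6: 0.

Justification: Use <chi_rho, chi> = (1/|G|) sum_C |C| * chi_rho(C) * conj(chi(C)) with |G| = 12 for each irreducible chi in the table:
  <chi_rho, chi_1> = (1/12)[1*(12)*conj(1) + 1*(-8)*conj(1) + 2*(1)*conj(1) + 2*(3)*conj(1) + 3*(2)*conj(1) + 3*(-2)*conj(1)]
      = (1/12)[(12) + (-8) + (2) + (6) + (6) + (-6)] = 12/12 = 1
  <chi_rho, chi_2> = (1/12)[1*(12)*conj(1) + 1*(-8)*conj(1) + 2*(1)*conj(1) + 2*(3)*conj(1) + 3*(2)*conj(-1) + 3*(-2)*conj(-1)]
      = (1/12)[(12) + (-8) + (2) + (6) + (-6) + (6)] = 12/12 = 1
  <chi_rho, chi_3> = (1/12)[1*(12)*conj(1) + 1*(-8)*conj(-1) + 2*(1)*conj(-1) + 2*(3)*conj(1) + 3*(2)*conj(1) + 3*(-2)*conj(-1)]
      = (1/12)[(12) + (8) + (-2) + (6) + (6) + (6)] = 36/12 = 3
  <chi_rho, chi_4> = (1/12)[1*(12)*conj(1) + 1*(-8)*conj(-1) + 2*(1)*conj(-1) + 2*(3)*conj(1) + 3*(2)*conj(-1) + 3*(-2)*conj(1)]
      = (1/12)[(12) + (8) + (-2) + (6) + (-6) + (-6)] = 12/12 = 1
  <chi_rho, chi_5> = (1/12)[1*(12)*conj(2) + 1*(-8)*conj(-2) + 2*(1)*conj(1) + 2*(3)*conj(-1) + 3*(2)*conj(0) + 3*(-2)*conj(0)]
      = (1/12)[(24) + (16) + (2) + (-6) + (0) + (0)] = 36/12 = 3
  <chi_rho, chi_6> = (1/12)[1*(12)*conj(2) + 1*(-8)*conj(2) + 2*(1)*conj(-1) + 2*(3)*conj(-1) + 3*(2)*conj(0) + 3*(-2)*conj(0)]
      = (1/12)[(24) + (-16) + (-2) + (-6) + (0) + (0)] = 0/12 = 0
Dimension check: dim(rho) = sum (mult * dim) = 1*1 + 1*1 + 3*1 + 1*1 + 3*2 + 0*2 = 12 = chi_rho(e) = 12.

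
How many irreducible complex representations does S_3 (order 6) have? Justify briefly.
3

Solution. The number of irreducible complex representations of a finite group equals its number of conjugacy classes. Conjugacy classes in S_3 correspond to cycle types, i.e. partitions of 3; there are p(3) = 3 of them, so S_3 (order 6) has exactly 3 irreducible complex representations.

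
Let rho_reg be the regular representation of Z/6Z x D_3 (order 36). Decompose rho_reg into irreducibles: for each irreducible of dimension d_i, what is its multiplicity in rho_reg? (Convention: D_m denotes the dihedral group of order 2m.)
Each irreducible V_i of dimension d_i appears with multiplicity d_i, i.e. rho_reg = (direct sum over all irreducibles V_i) d_i V_i. The irreducible dimensions for Z/6Z x D_3 are 1, 1, 1, 1, 1, 1, 1, 1, 1, 1, 1, 1, 2, 2, 2, 2, 2, 2: 12 irreducibles of dimension 1, each with multiplicity 1; 6 irreducibles of dimension 2, each with multiplicity 2. Total dimension 12*1*1 + 6*2*2 = 36 = |G|.

Details: General theorem: in the regular representation of a finite group G, each irreducible appears with multiplicity equal to its dimension. Check: dim(rho_reg) = sum d_i^2 = 1 + 1 + 1 + 1 + 1 + 1 + 1 + 1 + 1 + 1 + 1 + 1 + 4 + 4 + 4 + 4 + 4 + 4 = 36 = |G|.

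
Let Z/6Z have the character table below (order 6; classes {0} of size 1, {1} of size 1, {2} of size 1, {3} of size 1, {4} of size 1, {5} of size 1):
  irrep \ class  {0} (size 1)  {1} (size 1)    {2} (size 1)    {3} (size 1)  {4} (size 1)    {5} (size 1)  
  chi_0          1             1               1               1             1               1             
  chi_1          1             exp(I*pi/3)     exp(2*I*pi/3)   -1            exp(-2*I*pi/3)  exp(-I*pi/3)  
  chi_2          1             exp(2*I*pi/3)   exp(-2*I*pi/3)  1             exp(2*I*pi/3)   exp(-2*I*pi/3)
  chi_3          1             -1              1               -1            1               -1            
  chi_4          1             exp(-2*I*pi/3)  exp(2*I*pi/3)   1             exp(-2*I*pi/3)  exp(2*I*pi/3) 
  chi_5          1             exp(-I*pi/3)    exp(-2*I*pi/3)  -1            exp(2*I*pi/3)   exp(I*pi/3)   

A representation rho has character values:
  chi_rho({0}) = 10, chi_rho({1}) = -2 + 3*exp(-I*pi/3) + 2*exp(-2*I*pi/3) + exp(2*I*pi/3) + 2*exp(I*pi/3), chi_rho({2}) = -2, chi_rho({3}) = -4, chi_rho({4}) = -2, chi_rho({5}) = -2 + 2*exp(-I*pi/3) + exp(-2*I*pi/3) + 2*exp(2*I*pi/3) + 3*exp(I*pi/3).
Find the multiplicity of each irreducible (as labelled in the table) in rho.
Multiplicities: chi_0: 0, chi_1: 2, chi_2: 1, chi_3: 2, chi_4: 2, chi_5: 3.

Justification: Use <chi_rho, chi> = (1/|G|) sum_C |C| * chi_rho(C) * conj(chi(C)) with |G| = 6 for each irreducible chi in the table:
  <chi_rho, chi_0> = (1/6)[1*(10)*conj(1) + 1*(-2 + 3*exp(-I*pi/3) + 2*exp(-2*I*pi/3) + exp(2*I*pi/3) + 2*exp(I*pi/3))*conj(1) + 1*(-2)*conj(1) + 1*(-4)*conj(1) + 1*(-2)*conj(1) + 1*(-2 + 2*exp(-I*pi/3) + exp(-2*I*pi/3) + 2*exp(2*I*pi/3) + 3*exp(I*pi/3))*conj(1)]
      = (1/6)[(10) + (-2 + 3*exp(-I*pi/3) + 2*exp(-2*I*pi/3) + exp(2*I*pi/3) + 2*exp(I*pi/3)) + (-2) + (-4) + (-2) + (-2 + 2*exp(-I*pi/3) + exp(-2*I*pi/3) + 2*exp(2*I*pi/3) + 3*exp(I*pi/3))] = 0/6 = 0
  <chi_rho, chi_1> = (1/6)[1*(10)*conj(1) + 1*(-2 + 3*exp(-I*pi/3) + 2*exp(-2*I*pi/3) + exp(2*I*pi/3) + 2*exp(I*pi/3))*conj(exp(I*pi/3)) + 1*(-2)*conj(exp(2*I*pi/3)) + 1*(-4)*conj(-1) + 1*(-2)*conj(exp(-2*I*pi/3)) + 1*(-2 + 2*exp(-I*pi/3) + exp(-2*I*pi/3) + 2*exp(2*I*pi/3) + 3*exp(I*pi/3))*conj(exp(-I*pi/3))]
      = (1/6)[(10) + (-2) + (4 + 2*exp(-2*I*pi/3) + 4*exp(2*I*pi/3)) + (4) + (4 + 4*exp(-2*I*pi/3) + 2*exp(2*I*pi/3)) + (-2)] = 12/6 = 2
  <chi_rho, chi_2> = (1/6)[1*(10)*conj(1) + 1*(-2 + 3*exp(-I*pi/3) + 2*exp(-2*I*pi/3) + exp(2*I*pi/3) + 2*exp(I*pi/3))*conj(exp(2*I*pi/3)) + 1*(-2)*conj(exp(-2*I*pi/3)) + 1*(-4)*conj(1) + 1*(-2)*conj(exp(2*I*pi/3)) + 1*(-2 + 2*exp(-I*pi/3) + exp(-2*I*pi/3) + 2*exp(2*I*pi/3) + 3*exp(I*pi/3))*conj(exp(-2*I*pi/3))]
      = (1/6)[(10) + (-2 + 2*exp(-I*pi/3) + 2*exp(2*I*pi/3) - 2*exp(-2*I*pi/3)) + (4 + 4*exp(-2*I*pi/3) + 2*exp(2*I*pi/3)) + (-4) + (4 + 2*exp(-2*I*pi/3) + 4*exp(2*I*pi/3)) + (-2 + 2*exp(-2*I*pi/3) - 2*exp(2*I*pi/3) + 2*exp(I*pi/3))] = 6/6 = 1
  <chi_rho, chi_3> = (1/6)[1*(10)*conj(1) + 1*(-2 + 3*exp(-I*pi/3) + 2*exp(-2*I*pi/3) + exp(2*I*pi/3) + 2*exp(I*pi/3))*conj(-1) + 1*(-2)*conj(1) + 1*(-4)*conj(-1) + 1*(-2)*conj(1) + 1*(-2 + 2*exp(-I*pi/3) + exp(-2*I*pi/3) + 2*exp(2*I*pi/3) + 3*exp(I*pi/3))*conj(-1)]
      = (1/6)[(10) + (2 - 2*exp(I*pi/3) - exp(2*I*pi/3) - 2*exp(-2*I*pi/3) - 3*exp(-I*pi/3)) + (-2) + (4) + (-2) + (2 - 3*exp(I*pi/3) - 2*exp(2*I*pi/3) - exp(-2*I*pi/3) - 2*exp(-I*pi/3))] = 12/6 = 2
  <chi_rho, chi_4> = (1/6)[1*(10)*conj(1) + 1*(-2 + 3*exp(-I*pi/3) + 2*exp(-2*I*pi/3) + exp(2*I*pi/3) + 2*exp(I*pi/3))*conj(exp(-2*I*pi/3)) + 1*(-2)*conj(exp(2*I*pi/3)) + 1*(-4)*conj(1) + 1*(-2)*conj(exp(-2*I*pi/3)) + 1*(-2 + 2*exp(-I*pi/3) + exp(-2*I*pi/3) + 2*exp(2*I*pi/3) + 3*exp(I*pi/3))*conj(exp(2*I*pi/3))]
      = (1/6)[(10) + (2) + (4 + 2*exp(-2*I*pi/3) + 4*exp(2*I*pi/3)) + (-4) + (4 + 4*exp(-2*I*pi/3) + 2*exp(2*I*pi/3)) + (2)] = 12/6 = 2
  <chi_rho, chi_5> = (1/6)[1*(10)*conj(1) + 1*(-2 + 3*exp(-I*pi/3) + 2*exp(-2*I*pi/3) + exp(2*I*pi/3) + 2*exp(I*pi/3))*conj(exp(-I*pi/3)) + 1*(-2)*conj(exp(-2*I*pi/3)) + 1*(-4)*conj(-1) + 1*(-2)*conj(exp(2*I*pi/3)) + 1*(-2 + 2*exp(-I*pi/3) + exp(-2*I*pi/3) + 2*exp(2*I*pi/3) + 3*exp(I*pi/3))*conj(exp(I*pi/3))]
      = (1/6)[(10) + (2 - 2*exp(I*pi/3) + 2*exp(-I*pi/3) + 2*exp(2*I*pi/3)) + (4 + 4*exp(-2*I*pi/3) + 2*exp(2*I*pi/3)) + (4) + (4 + 2*exp(-2*I*pi/3) + 4*exp(2*I*pi/3)) + (2 + 2*exp(-2*I*pi/3) - 2*exp(-I*pi/3) + 2*exp(I*pi/3))] = 18/6 = 3
(Exp terms are combined using exp(i*s)*conj(exp(i*t)) = exp(i*(s-t)), and sums of them are collapsed using the identity that for every m > 1 the m distinct m-th roots of unity sum to 0, e.g. 1 + exp(2*I*pi/3) + exp(-2*I*pi/3) = 0.)
Dimension check: dim(rho) = sum (mult * dim) = 0*1 + 2*1 + 1*1 + 2*1 + 2*1 + 3*1 = 10 = chi_rho(e) = 10.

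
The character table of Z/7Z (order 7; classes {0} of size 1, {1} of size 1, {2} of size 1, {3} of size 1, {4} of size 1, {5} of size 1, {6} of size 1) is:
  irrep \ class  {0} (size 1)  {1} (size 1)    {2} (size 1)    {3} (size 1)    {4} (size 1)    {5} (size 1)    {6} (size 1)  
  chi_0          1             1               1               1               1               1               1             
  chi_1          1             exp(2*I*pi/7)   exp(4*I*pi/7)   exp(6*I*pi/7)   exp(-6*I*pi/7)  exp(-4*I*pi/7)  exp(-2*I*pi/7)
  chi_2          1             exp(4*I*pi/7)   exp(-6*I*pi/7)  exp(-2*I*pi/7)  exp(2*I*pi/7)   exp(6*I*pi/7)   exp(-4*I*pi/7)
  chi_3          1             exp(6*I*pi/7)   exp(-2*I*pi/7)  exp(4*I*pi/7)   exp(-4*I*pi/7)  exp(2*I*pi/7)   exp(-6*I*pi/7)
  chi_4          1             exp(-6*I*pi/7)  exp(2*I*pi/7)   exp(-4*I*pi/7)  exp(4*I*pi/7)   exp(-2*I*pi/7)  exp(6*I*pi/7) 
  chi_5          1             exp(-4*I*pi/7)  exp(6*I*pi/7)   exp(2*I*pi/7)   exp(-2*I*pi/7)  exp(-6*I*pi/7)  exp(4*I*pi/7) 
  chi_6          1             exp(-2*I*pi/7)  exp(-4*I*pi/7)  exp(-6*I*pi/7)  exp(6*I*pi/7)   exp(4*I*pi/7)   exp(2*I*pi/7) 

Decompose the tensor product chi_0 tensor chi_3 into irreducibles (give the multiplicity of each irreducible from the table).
chi_0 tensor chi_3 = chi_3 (all other irreducibles have multiplicity 0).

Details: The character of a tensor product is the pointwise product (chi_0 * chi_3)(C) = chi_0(C) * chi_3(C):
  {0}: (1)*(1), {1}: (1)*(exp(6*I*pi/7)), {2}: (1)*(exp(-2*I*pi/7)), {3}: (1)*(exp(4*I*pi/7)), {4}: (1)*(exp(-4*I*pi/7)), {5}: (1)*(exp(2*I*pi/7)), {6}: (1)*(exp(-6*I*pi/7))
so (chi_0 * chi_3) takes values
  {0} -> 1, {1} -> exp(6*I*pi/7), {2} -> exp(-2*I*pi/7), {3} -> exp(4*I*pi/7), {4} -> exp(-4*I*pi/7), {5} -> exp(2*I*pi/7), {6} -> exp(-6*I*pi/7).
Now take the inner product of this character with each irreducible chi from the table, <chi_0*chi_3, chi> = (1/7) sum_C |C| (chi_0*chi_3)(C) conj(chi(C)):
  <chi_0*chi_3, chi_0> = (1/7)[1*(1)*conj(1) + 1*(exp(6*I*pi/7))*conj(1) + 1*(exp(-2*I*pi/7))*conj(1) + 1*(exp(4*I*pi/7))*conj(1) + 1*(exp(-4*I*pi/7))*conj(1) + 1*(exp(2*I*pi/7))*conj(1) + 1*(exp(-6*I*pi/7))*conj(1)]
      = (1/7)[(1) + (exp(6*I*pi/7)) + (exp(-2*I*pi/7)) + (exp(4*I*pi/7)) + (exp(-4*I*pi/7)) + (exp(2*I*pi/7)) + (exp(-6*I*pi/7))] = 0/7 = 0
  <chi_0*chi_3, chi_1> = (1/7)[1*(1)*conj(1) + 1*(exp(6*I*pi/7))*conj(exp(2*I*pi/7)) + 1*(exp(-2*I*pi/7))*conj(exp(4*I*pi/7)) + 1*(exp(4*I*pi/7))*conj(exp(6*I*pi/7)) + 1*(exp(-4*I*pi/7))*conj(exp(-6*I*pi/7)) + 1*(exp(2*I*pi/7))*conj(exp(-4*I*pi/7)) + 1*(exp(-6*I*pi/7))*conj(exp(-2*I*pi/7))]
      = (1/7)[(1) + (exp(4*I*pi/7)) + (exp(-6*I*pi/7)) + (exp(-2*I*pi/7)) + (exp(2*I*pi/7)) + (exp(6*I*pi/7)) + (exp(-4*I*pi/7))] = 0/7 = 0
  <chi_0*chi_3, chi_2> = (1/7)[1*(1)*conj(1) + 1*(exp(6*I*pi/7))*conj(exp(4*I*pi/7)) + 1*(exp(-2*I*pi/7))*conj(exp(-6*I*pi/7)) + 1*(exp(4*I*pi/7))*conj(exp(-2*I*pi/7)) + 1*(exp(-4*I*pi/7))*conj(exp(2*I*pi/7)) + 1*(exp(2*I*pi/7))*conj(exp(6*I*pi/7)) + 1*(exp(-6*I*pi/7))*conj(exp(-4*I*pi/7))]
      = (1/7)[(1) + (exp(2*I*pi/7)) + (exp(4*I*pi/7)) + (exp(6*I*pi/7)) + (exp(-6*I*pi/7)) + (exp(-4*I*pi/7)) + (exp(-2*I*pi/7))] = 0/7 = 0
  <chi_0*chi_3, chi_3> = (1/7)[1*(1)*conj(1) + 1*(exp(6*I*pi/7))*conj(exp(6*I*pi/7)) + 1*(exp(-2*I*pi/7))*conj(exp(-2*I*pi/7)) + 1*(exp(4*I*pi/7))*conj(exp(4*I*pi/7)) + 1*(exp(-4*I*pi/7))*conj(exp(-4*I*pi/7)) + 1*(exp(2*I*pi/7))*conj(exp(2*I*pi/7)) + 1*(exp(-6*I*pi/7))*conj(exp(-6*I*pi/7))]
      = (1/7)[(1) + (1) + (1) + (1) + (1) + (1) + (1)] = 7/7 = 1
  <chi_0*chi_3, chi_4> = (1/7)[1*(1)*conj(1) + 1*(exp(6*I*pi/7))*conj(exp(-6*I*pi/7)) + 1*(exp(-2*I*pi/7))*conj(exp(2*I*pi/7)) + 1*(exp(4*I*pi/7))*conj(exp(-4*I*pi/7)) + 1*(exp(-4*I*pi/7))*conj(exp(4*I*pi/7)) + 1*(exp(2*I*pi/7))*conj(exp(-2*I*pi/7)) + 1*(exp(-6*I*pi/7))*conj(exp(6*I*pi/7))]
      = (1/7)[(1) + (exp(-2*I*pi/7)) + (exp(-4*I*pi/7)) + (exp(-6*I*pi/7)) + (exp(6*I*pi/7)) + (exp(4*I*pi/7)) + (exp(2*I*pi/7))] = 0/7 = 0
  <chi_0*chi_3, chi_5> = (1/7)[1*(1)*conj(1) + 1*(exp(6*I*pi/7))*conj(exp(-4*I*pi/7)) + 1*(exp(-2*I*pi/7))*conj(exp(6*I*pi/7)) + 1*(exp(4*I*pi/7))*conj(exp(2*I*pi/7)) + 1*(exp(-4*I*pi/7))*conj(exp(-2*I*pi/7)) + 1*(exp(2*I*pi/7))*conj(exp(-6*I*pi/7)) + 1*(exp(-6*I*pi/7))*conj(exp(4*I*pi/7))]
      = (1/7)[(1) + (exp(-4*I*pi/7)) + (exp(6*I*pi/7)) + (exp(2*I*pi/7)) + (exp(-2*I*pi/7)) + (exp(-6*I*pi/7)) + (exp(4*I*pi/7))] = 0/7 = 0
  <chi_0*chi_3, chi_6> = (1/7)[1*(1)*conj(1) + 1*(exp(6*I*pi/7))*conj(exp(-2*I*pi/7)) + 1*(exp(-2*I*pi/7))*conj(exp(-4*I*pi/7)) + 1*(exp(4*I*pi/7))*conj(exp(-6*I*pi/7)) + 1*(exp(-4*I*pi/7))*conj(exp(6*I*pi/7)) + 1*(exp(2*I*pi/7))*conj(exp(4*I*pi/7)) + 1*(exp(-6*I*pi/7))*conj(exp(2*I*pi/7))]
      = (1/7)[(1) + (exp(-6*I*pi/7)) + (exp(2*I*pi/7)) + (exp(-4*I*pi/7)) + (exp(4*I*pi/7)) + (exp(-2*I*pi/7)) + (exp(6*I*pi/7))] = 0/7 = 0
(Exp terms are combined using exp(i*s)*conj(exp(i*t)) = exp(i*(s-t)), and sums of them are collapsed using the identity that for every m > 1 the m distinct m-th roots of unity sum to 0, e.g. 1 + exp(2*I*pi/3) + exp(-2*I*pi/3) = 0.)
Hence the multiplicities are chi_3: 1. Dimension check: dim(chi_0)*dim(chi_3) = 1*1 = 1 and sum (mult * dim) = 1*1 = 1.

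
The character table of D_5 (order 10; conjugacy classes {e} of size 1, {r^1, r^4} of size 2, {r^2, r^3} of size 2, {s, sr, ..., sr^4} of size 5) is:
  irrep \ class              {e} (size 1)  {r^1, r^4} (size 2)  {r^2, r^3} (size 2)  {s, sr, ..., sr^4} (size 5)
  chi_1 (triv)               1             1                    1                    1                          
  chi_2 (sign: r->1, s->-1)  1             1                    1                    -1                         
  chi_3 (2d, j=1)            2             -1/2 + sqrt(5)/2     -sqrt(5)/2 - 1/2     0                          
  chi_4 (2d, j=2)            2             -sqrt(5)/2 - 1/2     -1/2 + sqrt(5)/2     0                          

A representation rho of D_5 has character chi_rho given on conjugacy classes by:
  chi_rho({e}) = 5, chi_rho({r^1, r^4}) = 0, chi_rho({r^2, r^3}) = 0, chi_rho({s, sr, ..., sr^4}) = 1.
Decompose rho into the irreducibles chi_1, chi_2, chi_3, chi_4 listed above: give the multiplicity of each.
Multiplicities: chi_1: 1, chi_2: 0, chi_3: 1, chi_4: 1.

Details: Use <chi_rho, chi> = (1/|G|) sum_C |C| * chi_rho(C) * conj(chi(C)) with |G| = 10 for each irreducible chi in the table:
  <chi_rho, chi_1> = (1/10)[1*(5)*conj(1) + 2*(0)*conj(1) + 2*(0)*conj(1) + 5*(1)*conj(1)]
      = (1/10)[(5) + (0) + (0) + (5)] = 10/10 = 1
  <chi_rho, chi_2> = (1/10)[1*(5)*conj(1) + 2*(0)*conj(1) + 2*(0)*conj(1) + 5*(1)*conj(-1)]
      = (1/10)[(5) + (0) + (0) + (-5)] = 0/10 = 0
  <chi_rho, chi_3> = (1/10)[1*(5)*conj(2) + 2*(0)*conj(-1/2 + sqrt(5)/2) + 2*(0)*conj(-sqrt(5)/2 - 1/2) + 5*(1)*conj(0)]
      = (1/10)[(10) + (0) + (0) + (0)] = 10/10 = 1
  <chi_rho, chi_4> = (1/10)[1*(5)*conj(2) + 2*(0)*conj(-sqrt(5)/2 - 1/2) + 2*(0)*conj(-1/2 + sqrt(5)/2) + 5*(1)*conj(0)]
      = (1/10)[(10) + (0) + (0) + (0)] = 10/10 = 1
Dimension check: dim(rho) = sum (mult * dim) = 1*1 + 0*1 + 1*2 + 1*2 = 5 = chi_rho(e) = 5.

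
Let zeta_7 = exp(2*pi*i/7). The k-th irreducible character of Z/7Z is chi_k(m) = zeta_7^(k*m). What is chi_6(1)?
chi_6(1) = zeta_7^6 = exp(-2*I*pi/7)

Working: chi_6(1) = zeta_7^(6*1) = zeta_7^6. Since zeta_7^7 = 1, this equals zeta_7^6 = exp(2*pi*i*6/7) = exp(-2*I*pi/7).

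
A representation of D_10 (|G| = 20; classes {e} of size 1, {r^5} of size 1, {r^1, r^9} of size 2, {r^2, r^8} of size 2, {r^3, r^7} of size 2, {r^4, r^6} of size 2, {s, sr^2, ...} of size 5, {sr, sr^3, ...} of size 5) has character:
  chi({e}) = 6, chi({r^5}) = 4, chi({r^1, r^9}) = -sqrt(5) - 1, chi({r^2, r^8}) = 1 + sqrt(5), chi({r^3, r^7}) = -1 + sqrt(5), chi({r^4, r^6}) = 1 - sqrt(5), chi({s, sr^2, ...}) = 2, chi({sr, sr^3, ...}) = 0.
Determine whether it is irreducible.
Not irreducible (reducible): <chi, chi> = 6 > 1.

Why: <chi, chi> = (1/|G|) sum_C |C| * |chi(C)|^2 = (1/20)[1*|6|^2 + 1*|4|^2 + 2*|-sqrt(5) - 1|^2 + 2*|1 + sqrt(5)|^2 + 2*|-1 + sqrt(5)|^2 + 2*|1 - sqrt(5)|^2 + 5*|2|^2 + 5*|0|^2]
  = (1/20)[(36) + (16) + (4*sqrt(5) + 12) + (4*sqrt(5) + 12) + (12 - 4*sqrt(5)) + (12 - 4*sqrt(5)) + (20) + (0)] = 120/20 = 6.
A character is irreducible iff <chi, chi> = 1, so this representation is reducible.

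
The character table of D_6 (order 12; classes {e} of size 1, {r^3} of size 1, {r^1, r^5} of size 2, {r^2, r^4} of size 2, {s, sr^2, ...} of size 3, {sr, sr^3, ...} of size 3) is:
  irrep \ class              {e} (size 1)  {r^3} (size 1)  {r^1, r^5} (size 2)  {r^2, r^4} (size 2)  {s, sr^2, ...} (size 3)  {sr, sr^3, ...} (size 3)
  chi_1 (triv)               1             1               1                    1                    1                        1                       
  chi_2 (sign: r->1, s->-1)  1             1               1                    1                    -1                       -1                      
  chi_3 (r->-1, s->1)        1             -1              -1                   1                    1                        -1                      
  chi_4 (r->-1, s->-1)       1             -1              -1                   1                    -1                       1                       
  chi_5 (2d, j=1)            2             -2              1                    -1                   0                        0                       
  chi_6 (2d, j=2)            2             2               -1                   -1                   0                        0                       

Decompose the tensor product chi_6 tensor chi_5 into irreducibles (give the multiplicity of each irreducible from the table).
chi_6 tensor chi_5 = chi_3 + chi_4 + chi_5 (all other irreducibles have multiplicity 0).

Reasoning: The character of a tensor product is the pointwise product (chi_6 * chi_5)(C) = chi_6(C) * chi_5(C):
  {e}: (2)*(2), {r^3}: (2)*(-2), {r^1, r^5}: (-1)*(1), {r^2, r^4}: (-1)*(-1), {s, sr^2, ...}: (0)*(0), {sr, sr^3, ...}: (0)*(0)
so (chi_6 * chi_5) takes values
  {e} -> 4, {r^3} -> -4, {r^1, r^5} -> -1, {r^2, r^4} -> 1, {s, sr^2, ...} -> 0, {sr, sr^3, ...} -> 0.
Now take the inner product of this character with each irreducible chi from the table, <chi_6*chi_5, chi> = (1/12) sum_C |C| (chi_6*chi_5)(C) conj(chi(C)):
  <chi_6*chi_5, chi_1> = (1/12)[1*(4)*conj(1) + 1*(-4)*conj(1) + 2*(-1)*conj(1) + 2*(1)*conj(1) + 3*(0)*conj(1) + 3*(0)*conj(1)]
      = (1/12)[(4) + (-4) + (-2) + (2) + (0) + (0)] = 0/12 = 0
  <chi_6*chi_5, chi_2> = (1/12)[1*(4)*conj(1) + 1*(-4)*conj(1) + 2*(-1)*conj(1) + 2*(1)*conj(1) + 3*(0)*conj(-1) + 3*(0)*conj(-1)]
      = (1/12)[(4) + (-4) + (-2) + (2) + (0) + (0)] = 0/12 = 0
  <chi_6*chi_5, chi_3> = (1/12)[1*(4)*conj(1) + 1*(-4)*conj(-1) + 2*(-1)*conj(-1) + 2*(1)*conj(1) + 3*(0)*conj(1) + 3*(0)*conj(-1)]
      = (1/12)[(4) + (4) + (2) + (2) + (0) + (0)] = 12/12 = 1
  <chi_6*chi_5, chi_4> = (1/12)[1*(4)*conj(1) + 1*(-4)*conj(-1) + 2*(-1)*conj(-1) + 2*(1)*conj(1) + 3*(0)*conj(-1) + 3*(0)*conj(1)]
      = (1/12)[(4) + (4) + (2) + (2) + (0) + (0)] = 12/12 = 1
  <chi_6*chi_5, chi_5> = (1/12)[1*(4)*conj(2) + 1*(-4)*conj(-2) + 2*(-1)*conj(1) + 2*(1)*conj(-1) + 3*(0)*conj(0) + 3*(0)*conj(0)]
      = (1/12)[(8) + (8) + (-2) + (-2) + (0) + (0)] = 12/12 = 1
  <chi_6*chi_5, chi_6> = (1/12)[1*(4)*conj(2) + 1*(-4)*conj(2) + 2*(-1)*conj(-1) + 2*(1)*conj(-1) + 3*(0)*conj(0) + 3*(0)*conj(0)]
      = (1/12)[(8) + (-8) + (2) + (-2) + (0) + (0)] = 0/12 = 0
Hence the multiplicities are chi_3: 1, chi_4: 1, chi_5: 1. Dimension check: dim(chi_6)*dim(chi_5) = 2*2 = 4 and sum (mult * dim) = 1*1 + 1*1 + 1*2 = 4.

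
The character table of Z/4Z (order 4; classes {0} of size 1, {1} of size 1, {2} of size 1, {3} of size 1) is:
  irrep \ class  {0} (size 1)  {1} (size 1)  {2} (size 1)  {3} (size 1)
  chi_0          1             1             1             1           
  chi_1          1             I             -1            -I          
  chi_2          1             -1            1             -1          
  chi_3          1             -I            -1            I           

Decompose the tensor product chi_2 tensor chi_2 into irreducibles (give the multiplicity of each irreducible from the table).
chi_2 tensor chi_2 = chi_0 (all other irreducibles have multiplicity 0).

Working: The character of a tensor product is the pointwise product (chi_2 * chi_2)(C) = chi_2(C) * chi_2(C):
  {0}: (1)*(1), {1}: (-1)*(-1), {2}: (1)*(1), {3}: (-1)*(-1)
so (chi_2 * chi_2) takes values
  {0} -> 1, {1} -> 1, {2} -> 1, {3} -> 1.
Now take the inner product of this character with each irreducible chi from the table, <chi_2*chi_2, chi> = (1/4) sum_C |C| (chi_2*chi_2)(C) conj(chi(C)):
  <chi_2*chi_2, chi_0> = (1/4)[1*(1)*conj(1) + 1*(1)*conj(1) + 1*(1)*conj(1) + 1*(1)*conj(1)]
      = (1/4)[(1) + (1) + (1) + (1)] = 4/4 = 1
  <chi_2*chi_2, chi_1> = (1/4)[1*(1)*conj(1) + 1*(1)*conj(I) + 1*(1)*conj(-1) + 1*(1)*conj(-I)]
      = (1/4)[(1) + (-I) + (-1) + (I)] = 0/4 = 0
  <chi_2*chi_2, chi_2> = (1/4)[1*(1)*conj(1) + 1*(1)*conj(-1) + 1*(1)*conj(1) + 1*(1)*conj(-1)]
      = (1/4)[(1) + (-1) + (1) + (-1)] = 0/4 = 0
  <chi_2*chi_2, chi_3> = (1/4)[1*(1)*conj(1) + 1*(1)*conj(-I) + 1*(1)*conj(-1) + 1*(1)*conj(I)]
      = (1/4)[(1) + (I) + (-1) + (-I)] = 0/4 = 0
(Exp terms are combined using exp(i*s)*conj(exp(i*t)) = exp(i*(s-t)), and sums of them are collapsed using the identity that for every m > 1 the m distinct m-th roots of unity sum to 0, e.g. 1 + exp(2*I*pi/3) + exp(-2*I*pi/3) = 0.)
Hence the multiplicities are chi_0: 1. Dimension check: dim(chi_2)*dim(chi_2) = 1*1 = 1 and sum (mult * dim) = 1*1 = 1.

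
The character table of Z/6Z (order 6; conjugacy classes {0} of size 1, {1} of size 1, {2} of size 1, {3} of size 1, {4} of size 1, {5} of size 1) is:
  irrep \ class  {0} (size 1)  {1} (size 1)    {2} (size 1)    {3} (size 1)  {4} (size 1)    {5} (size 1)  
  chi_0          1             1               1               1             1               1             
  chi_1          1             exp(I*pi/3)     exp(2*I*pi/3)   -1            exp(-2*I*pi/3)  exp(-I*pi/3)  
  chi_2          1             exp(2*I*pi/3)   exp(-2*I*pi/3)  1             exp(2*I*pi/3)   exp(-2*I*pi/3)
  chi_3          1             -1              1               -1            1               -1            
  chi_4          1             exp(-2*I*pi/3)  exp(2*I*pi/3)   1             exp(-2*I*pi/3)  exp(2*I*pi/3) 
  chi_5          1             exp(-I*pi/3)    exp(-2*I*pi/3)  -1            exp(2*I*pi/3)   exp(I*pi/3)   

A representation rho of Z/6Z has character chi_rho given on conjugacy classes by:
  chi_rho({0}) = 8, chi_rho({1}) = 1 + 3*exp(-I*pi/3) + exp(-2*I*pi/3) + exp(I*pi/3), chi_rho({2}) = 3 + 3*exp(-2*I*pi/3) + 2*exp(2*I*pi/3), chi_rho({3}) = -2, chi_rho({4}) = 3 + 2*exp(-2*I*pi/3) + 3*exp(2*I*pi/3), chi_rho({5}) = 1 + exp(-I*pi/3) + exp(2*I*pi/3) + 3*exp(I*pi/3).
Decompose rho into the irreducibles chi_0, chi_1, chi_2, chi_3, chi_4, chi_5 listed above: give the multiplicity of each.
Multiplicities: chi_0: 2, chi_1: 1, chi_2: 0, chi_3: 1, chi_4: 1, chi_5: 3.

Why: Use <chi_rho, chi> = (1/|G|) sum_C |C| * chi_rho(C) * conj(chi(C)) with |G| = 6 for each irreducible chi in the table:
  <chi_rho, chi_0> = (1/6)[1*(8)*conj(1) + 1*(1 + 3*exp(-I*pi/3) + exp(-2*I*pi/3) + exp(I*pi/3))*conj(1) + 1*(3 + 3*exp(-2*I*pi/3) + 2*exp(2*I*pi/3))*conj(1) + 1*(-2)*conj(1) + 1*(3 + 2*exp(-2*I*pi/3) + 3*exp(2*I*pi/3))*conj(1) + 1*(1 + exp(-I*pi/3) + exp(2*I*pi/3) + 3*exp(I*pi/3))*conj(1)]
      = (1/6)[(8) + (1 + 3*exp(-I*pi/3) + exp(-2*I*pi/3) + exp(I*pi/3)) + (3 + 3*exp(-2*I*pi/3) + 2*exp(2*I*pi/3)) + (-2) + (3 + 2*exp(-2*I*pi/3) + 3*exp(2*I*pi/3)) + (1 + exp(-I*pi/3) + exp(2*I*pi/3) + 3*exp(I*pi/3))] = 12/6 = 2
  <chi_rho, chi_1> = (1/6)[1*(8)*conj(1) + 1*(1 + 3*exp(-I*pi/3) + exp(-2*I*pi/3) + exp(I*pi/3))*conj(exp(I*pi/3)) + 1*(3 + 3*exp(-2*I*pi/3) + 2*exp(2*I*pi/3))*conj(exp(2*I*pi/3)) + 1*(-2)*conj(-1) + 1*(3 + 2*exp(-2*I*pi/3) + 3*exp(2*I*pi/3))*conj(exp(-2*I*pi/3)) + 1*(1 + exp(-I*pi/3) + exp(2*I*pi/3) + 3*exp(I*pi/3))*conj(exp(-I*pi/3))]
      = (1/6)[(8) + (3*exp(-2*I*pi/3) + exp(-I*pi/3)) + (-1) + (2) + (-1) + (exp(I*pi/3) + 3*exp(2*I*pi/3))] = 6/6 = 1
  <chi_rho, chi_2> = (1/6)[1*(8)*conj(1) + 1*(1 + 3*exp(-I*pi/3) + exp(-2*I*pi/3) + exp(I*pi/3))*conj(exp(2*I*pi/3)) + 1*(3 + 3*exp(-2*I*pi/3) + 2*exp(2*I*pi/3))*conj(exp(-2*I*pi/3)) + 1*(-2)*conj(1) + 1*(3 + 2*exp(-2*I*pi/3) + 3*exp(2*I*pi/3))*conj(exp(2*I*pi/3)) + 1*(1 + exp(-I*pi/3) + exp(2*I*pi/3) + 3*exp(I*pi/3))*conj(exp(-2*I*pi/3))]
      = (1/6)[(8) + (-3 + exp(-2*I*pi/3) + exp(-I*pi/3) + exp(2*I*pi/3)) + (3 + 2*exp(-2*I*pi/3) + 3*exp(2*I*pi/3)) + (-2) + (3 + 3*exp(-2*I*pi/3) + 2*exp(2*I*pi/3)) + (-3 + exp(-2*I*pi/3) + exp(2*I*pi/3) + exp(I*pi/3))] = 0/6 = 0
  <chi_rho, chi_3> = (1/6)[1*(8)*conj(1) + 1*(1 + 3*exp(-I*pi/3) + exp(-2*I*pi/3) + exp(I*pi/3))*conj(-1) + 1*(3 + 3*exp(-2*I*pi/3) + 2*exp(2*I*pi/3))*conj(1) + 1*(-2)*conj(-1) + 1*(3 + 2*exp(-2*I*pi/3) + 3*exp(2*I*pi/3))*conj(1) + 1*(1 + exp(-I*pi/3) + exp(2*I*pi/3) + 3*exp(I*pi/3))*conj(-1)]
      = (1/6)[(8) + (-1 - exp(I*pi/3) - exp(-2*I*pi/3) - 3*exp(-I*pi/3)) + (3 + 3*exp(-2*I*pi/3) + 2*exp(2*I*pi/3)) + (2) + (3 + 2*exp(-2*I*pi/3) + 3*exp(2*I*pi/3)) + (-1 - 3*exp(I*pi/3) - exp(2*I*pi/3) - exp(-I*pi/3))] = 6/6 = 1
  <chi_rho, chi_4> = (1/6)[1*(8)*conj(1) + 1*(1 + 3*exp(-I*pi/3) + exp(-2*I*pi/3) + exp(I*pi/3))*conj(exp(-2*I*pi/3)) + 1*(3 + 3*exp(-2*I*pi/3) + 2*exp(2*I*pi/3))*conj(exp(2*I*pi/3)) + 1*(-2)*conj(1) + 1*(3 + 2*exp(-2*I*pi/3) + 3*exp(2*I*pi/3))*conj(exp(-2*I*pi/3)) + 1*(1 + exp(-I*pi/3) + exp(2*I*pi/3) + 3*exp(I*pi/3))*conj(exp(2*I*pi/3))]
      = (1/6)[(8) + (exp(2*I*pi/3) + 3*exp(I*pi/3)) + (-1) + (-2) + (-1) + (3*exp(-I*pi/3) + exp(-2*I*pi/3))] = 6/6 = 1
  <chi_rho, chi_5> = (1/6)[1*(8)*conj(1) + 1*(1 + 3*exp(-I*pi/3) + exp(-2*I*pi/3) + exp(I*pi/3))*conj(exp(-I*pi/3)) + 1*(3 + 3*exp(-2*I*pi/3) + 2*exp(2*I*pi/3))*conj(exp(-2*I*pi/3)) + 1*(-2)*conj(-1) + 1*(3 + 2*exp(-2*I*pi/3) + 3*exp(2*I*pi/3))*conj(exp(2*I*pi/3)) + 1*(1 + exp(-I*pi/3) + exp(2*I*pi/3) + 3*exp(I*pi/3))*conj(exp(I*pi/3))]
      = (1/6)[(8) + (3 + exp(-I*pi/3) + exp(2*I*pi/3) + exp(I*pi/3)) + (3 + 2*exp(-2*I*pi/3) + 3*exp(2*I*pi/3)) + (2) + (3 + 3*exp(-2*I*pi/3) + 2*exp(2*I*pi/3)) + (3 + exp(-2*I*pi/3) + exp(-I*pi/3) + exp(I*pi/3))] = 18/6 = 3
(Exp terms are combined using exp(i*s)*conj(exp(i*t)) = exp(i*(s-t)), and sums of them are collapsed using the identity that for every m > 1 the m distinct m-th roots of unity sum to 0, e.g. 1 + exp(2*I*pi/3) + exp(-2*I*pi/3) = 0.)
Dimension check: dim(rho) = sum (mult * dim) = 2*1 + 1*1 + 0*1 + 1*1 + 1*1 + 3*1 = 8 = chi_rho(e) = 8.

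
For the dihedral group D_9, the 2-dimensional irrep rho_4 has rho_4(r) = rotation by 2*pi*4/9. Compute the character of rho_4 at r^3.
chi_{rho_4}(r^3) = 2*cos(2*pi*4*3/9) = -1

Justification: rho_4(r^3) is rotation by angle 2*pi*4*3/9, whose trace is 2*cos(2*pi*4*3/9) = -1.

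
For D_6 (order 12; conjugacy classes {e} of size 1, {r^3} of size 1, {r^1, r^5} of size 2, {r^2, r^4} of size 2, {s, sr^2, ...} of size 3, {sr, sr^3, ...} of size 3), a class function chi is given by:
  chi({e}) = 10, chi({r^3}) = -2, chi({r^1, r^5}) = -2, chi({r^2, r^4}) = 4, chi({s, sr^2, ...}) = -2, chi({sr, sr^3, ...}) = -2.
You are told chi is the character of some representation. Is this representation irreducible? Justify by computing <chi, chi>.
Not irreducible (reducible): <chi, chi> = 14 > 1.

Derivation: <chi, chi> = (1/|G|) sum_C |C| * |chi(C)|^2 = (1/12)[1*|10|^2 + 1*|-2|^2 + 2*|-2|^2 + 2*|4|^2 + 3*|-2|^2 + 3*|-2|^2]
  = (1/12)[(100) + (4) + (8) + (32) + (12) + (12)] = 168/12 = 14.
A character is irreducible iff <chi, chi> = 1, so this representation is reducible.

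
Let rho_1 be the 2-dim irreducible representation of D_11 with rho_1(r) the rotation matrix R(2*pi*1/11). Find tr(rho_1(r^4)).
chi_{rho_1}(r^4) = 2*cos(2*pi*1*4/11) = -2*cos(3*pi/11)

Proof sketch: rho_1(r^4) is rotation by angle 2*pi*1*4/11, whose trace is 2*cos(2*pi*1*4/11) = -2*cos(3*pi/11).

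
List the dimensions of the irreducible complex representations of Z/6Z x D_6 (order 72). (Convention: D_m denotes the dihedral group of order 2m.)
Dimensions: 1, 1, 1, 1, 1, 1, 1, 1, 1, 1, 1, 1, 1, 1, 1, 1, 1, 1, 1, 1, 1, 1, 1, 1, 2, 2, 2, 2, 2, 2, 2, 2, 2, 2, 2, 2

Argument: There are 36 irreducibles (= number of conjugacy classes). Their dimensions d_i satisfy sum d_i^2 = |G| = 72: 1 + 1 + 1 + 1 + 1 + 1 + 1 + 1 + 1 + 1 + 1 + 1 + 1 + 1 + 1 + 1 + 1 + 1 + 1 + 1 + 1 + 1 + 1 + 1 + 4 + 4 + 4 + 4 + 4 + 4 + 4 + 4 + 4 + 4 + 4 + 4 = 72. (For the product with Z/6Z: each of the 6 1-dim characters of Z/6Z tensors with each irrep of D_6, giving 6 copies of each D_6-dimension.)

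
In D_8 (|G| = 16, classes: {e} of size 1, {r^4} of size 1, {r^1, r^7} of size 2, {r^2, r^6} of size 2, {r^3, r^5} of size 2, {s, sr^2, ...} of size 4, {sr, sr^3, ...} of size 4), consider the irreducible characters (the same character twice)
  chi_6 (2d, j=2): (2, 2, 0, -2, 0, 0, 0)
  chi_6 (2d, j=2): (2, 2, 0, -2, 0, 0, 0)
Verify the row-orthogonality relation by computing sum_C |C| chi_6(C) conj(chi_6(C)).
Sum = 16 = |G| = 16; so <chi_6, chi_6> = 1 (norm-1 confirms irreducibility).

Why: Compute term by term over conjugacy classes (|C| * chi_6(C) * conj(chi_6(C))):
  1*(2)*conj(2) + 1*(2)*conj(2) + 2*(0)*conj(0) + 2*(-2)*conj(-2) + 2*(0)*conj(0) + 4*(0)*conj(0) + 4*(0)*conj(0)
  = (4) + (4) + (0) + (8) + (0) + (0) + (0)
  = 16.
Dividing by |G| = 16 gives 16/16 = 1, matching the row-orthogonality relation <chi_6, chi_6> = [chi_6 = chi_6].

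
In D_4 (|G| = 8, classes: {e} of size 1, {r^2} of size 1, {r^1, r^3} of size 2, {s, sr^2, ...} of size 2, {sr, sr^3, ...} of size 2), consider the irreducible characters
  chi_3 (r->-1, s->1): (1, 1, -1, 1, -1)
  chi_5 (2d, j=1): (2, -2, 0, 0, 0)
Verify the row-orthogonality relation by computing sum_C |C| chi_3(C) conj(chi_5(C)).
Sum = 0; so <chi_3, chi_5> = 0 (distinct irreducibles are orthogonal).

Solution. Compute term by term over conjugacy classes (|C| * chi_3(C) * conj(chi_5(C))):
  1*(1)*conj(2) + 1*(1)*conj(-2) + 2*(-1)*conj(0) + 2*(1)*conj(0) + 2*(-1)*conj(0)
  = (2) + (-2) + (0) + (0) + (0)
  = 0.
Dividing by |G| = 8 gives 0/8 = 0, matching the row-orthogonality relation <chi_3, chi_5> = [chi_3 = chi_5].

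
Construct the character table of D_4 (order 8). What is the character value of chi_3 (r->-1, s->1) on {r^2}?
Conjugacy classes: {e} of size 1, {r^2} of size 1, {r^1, r^3} of size 2, {s, sr^2, ...} of size 2, {sr, sr^3, ...} of size 2.
Character table:
  irrep \ class              {e} (size 1)  {r^2} (size 1)  {r^1, r^3} (size 2)  {s, sr^2, ...} (size 2)  {sr, sr^3, ...} (size 2)
  chi_1 (triv)               1             1               1                    1                        1                       
  chi_2 (sign: r->1, s->-1)  1             1               1                    -1                       -1                      
  chi_3 (r->-1, s->1)        1             1               -1                   1                        -1                      
  chi_4 (r->-1, s->-1)       1             1               -1                   -1                       1                       
  chi_5 (2d, j=1)            2             -2              0                    0                        0                       

Spot check: chi_3 (r->-1, s->1) on {r^2} = 1.

Why: D_4 has order 2*4 = 8 with 5 conjugacy classes, hence 5 irreducibles. Sum of squared dims 1 + 1 + 1 + 1 + 4 = 8 = |G|. Linear characters come from the abelianisation; the 2-dimensional irreps have character r^k -> 2*cos(2*pi*j*k/4), reflections -> 0.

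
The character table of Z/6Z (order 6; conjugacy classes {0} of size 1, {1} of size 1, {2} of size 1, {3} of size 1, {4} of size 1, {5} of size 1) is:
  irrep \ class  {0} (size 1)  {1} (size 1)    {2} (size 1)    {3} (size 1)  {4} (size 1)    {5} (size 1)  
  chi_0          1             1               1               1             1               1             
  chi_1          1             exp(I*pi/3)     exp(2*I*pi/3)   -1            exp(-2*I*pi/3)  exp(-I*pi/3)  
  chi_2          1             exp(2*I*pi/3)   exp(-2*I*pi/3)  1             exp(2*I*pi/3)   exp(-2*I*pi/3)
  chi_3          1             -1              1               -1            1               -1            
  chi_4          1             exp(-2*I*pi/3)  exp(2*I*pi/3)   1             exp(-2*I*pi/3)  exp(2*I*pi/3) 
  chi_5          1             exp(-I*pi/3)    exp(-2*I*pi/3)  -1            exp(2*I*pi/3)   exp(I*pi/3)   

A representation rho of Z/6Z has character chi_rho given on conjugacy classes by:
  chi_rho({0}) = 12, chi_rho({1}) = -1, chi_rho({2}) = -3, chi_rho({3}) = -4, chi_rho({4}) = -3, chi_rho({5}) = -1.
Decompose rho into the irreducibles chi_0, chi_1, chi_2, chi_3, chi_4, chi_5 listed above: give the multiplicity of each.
Multiplicities: chi_0: 0, chi_1: 3, chi_2: 2, chi_3: 2, chi_4: 2, chi_5: 3.

Explanation: Use <chi_rho, chi> = (1/|G|) sum_C |C| * chi_rho(C) * conj(chi(C)) with |G| = 6 for each irreducible chi in the table:
  <chi_rho, chi_0> = (1/6)[1*(12)*conj(1) + 1*(-1)*conj(1) + 1*(-3)*conj(1) + 1*(-4)*conj(1) + 1*(-3)*conj(1) + 1*(-1)*conj(1)]
      = (1/6)[(12) + (-1) + (-3) + (-4) + (-3) + (-1)] = 0/6 = 0
  <chi_rho, chi_1> = (1/6)[1*(12)*conj(1) + 1*(-1)*conj(exp(I*pi/3)) + 1*(-3)*conj(exp(2*I*pi/3)) + 1*(-4)*conj(-1) + 1*(-3)*conj(exp(-2*I*pi/3)) + 1*(-1)*conj(exp(-I*pi/3))]
      = (1/6)[(12) + (1 + 3*exp(-2*I*pi/3) - 2*exp(-I*pi/3) + 2*exp(I*pi/3)) + (5 + 2*exp(-2*I*pi/3) + 5*exp(2*I*pi/3)) + (4) + (5 + 5*exp(-2*I*pi/3) + 2*exp(2*I*pi/3)) + (1 - 2*exp(I*pi/3) + 2*exp(-I*pi/3) + 3*exp(2*I*pi/3))] = 18/6 = 3
  <chi_rho, chi_2> = (1/6)[1*(12)*conj(1) + 1*(-1)*conj(exp(2*I*pi/3)) + 1*(-3)*conj(exp(-2*I*pi/3)) + 1*(-4)*conj(1) + 1*(-3)*conj(exp(2*I*pi/3)) + 1*(-1)*conj(exp(-2*I*pi/3))]
      = (1/6)[(12) + (-1 + 3*exp(-I*pi/3) + 2*exp(2*I*pi/3) - 2*exp(-2*I*pi/3)) + (5 + 5*exp(-2*I*pi/3) + 2*exp(2*I*pi/3)) + (-4) + (5 + 2*exp(-2*I*pi/3) + 5*exp(2*I*pi/3)) + (-1 + 2*exp(-2*I*pi/3) - 2*exp(2*I*pi/3) + 3*exp(I*pi/3))] = 12/6 = 2
  <chi_rho, chi_3> = (1/6)[1*(12)*conj(1) + 1*(-1)*conj(-1) + 1*(-3)*conj(1) + 1*(-4)*conj(-1) + 1*(-3)*conj(1) + 1*(-1)*conj(-1)]
      = (1/6)[(12) + (1) + (-3) + (4) + (-3) + (1)] = 12/6 = 2
  <chi_rho, chi_4> = (1/6)[1*(12)*conj(1) + 1*(-1)*conj(exp(-2*I*pi/3)) + 1*(-3)*conj(exp(2*I*pi/3)) + 1*(-4)*conj(1) + 1*(-3)*conj(exp(-2*I*pi/3)) + 1*(-1)*conj(exp(2*I*pi/3))]
      = (1/6)[(12) + (-1 + 2*exp(-2*I*pi/3) - 2*exp(2*I*pi/3) + 3*exp(I*pi/3)) + (5 + 2*exp(-2*I*pi/3) + 5*exp(2*I*pi/3)) + (-4) + (5 + 5*exp(-2*I*pi/3) + 2*exp(2*I*pi/3)) + (-1 + 3*exp(-I*pi/3) + 2*exp(2*I*pi/3) - 2*exp(-2*I*pi/3))] = 12/6 = 2
  <chi_rho, chi_5> = (1/6)[1*(12)*conj(1) + 1*(-1)*conj(exp(-I*pi/3)) + 1*(-3)*conj(exp(-2*I*pi/3)) + 1*(-4)*conj(-1) + 1*(-3)*conj(exp(2*I*pi/3)) + 1*(-1)*conj(exp(I*pi/3))]
      = (1/6)[(12) + (1 - 2*exp(I*pi/3) + 2*exp(-I*pi/3) + 3*exp(2*I*pi/3)) + (5 + 5*exp(-2*I*pi/3) + 2*exp(2*I*pi/3)) + (4) + (5 + 2*exp(-2*I*pi/3) + 5*exp(2*I*pi/3)) + (1 + 3*exp(-2*I*pi/3) - 2*exp(-I*pi/3) + 2*exp(I*pi/3))] = 18/6 = 3
(Exp terms are combined using exp(i*s)*conj(exp(i*t)) = exp(i*(s-t)), and sums of them are collapsed using the identity that for every m > 1 the m distinct m-th roots of unity sum to 0, e.g. 1 + exp(2*I*pi/3) + exp(-2*I*pi/3) = 0.)
Dimension check: dim(rho) = sum (mult * dim) = 0*1 + 3*1 + 2*1 + 2*1 + 2*1 + 3*1 = 12 = chi_rho(e) = 12.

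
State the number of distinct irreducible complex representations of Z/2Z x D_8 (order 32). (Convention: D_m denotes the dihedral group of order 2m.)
14

Solution. The number of irreducible complex representations of a finite group equals its number of conjugacy classes. For a direct product, #classes(G x H) = #classes(G) * #classes(H). Z/2Z has 2 classes (abelian), D_8 has 7 classes, so 2 * 7 = 14, so Z/2Z x D_8 (order 32) has exactly 14 irreducible complex representations.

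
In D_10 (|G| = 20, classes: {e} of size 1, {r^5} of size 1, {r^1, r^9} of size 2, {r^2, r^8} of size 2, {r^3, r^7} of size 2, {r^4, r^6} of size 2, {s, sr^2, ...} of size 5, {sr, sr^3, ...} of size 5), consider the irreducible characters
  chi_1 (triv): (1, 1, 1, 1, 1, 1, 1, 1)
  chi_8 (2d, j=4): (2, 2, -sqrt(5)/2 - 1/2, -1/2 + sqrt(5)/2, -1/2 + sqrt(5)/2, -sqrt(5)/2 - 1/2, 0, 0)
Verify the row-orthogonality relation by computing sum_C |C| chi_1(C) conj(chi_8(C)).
Sum = 0; so <chi_1, chi_8> = 0 (distinct irreducibles are orthogonal).

Explanation: Compute term by term over conjugacy classes (|C| * chi_1(C) * conj(chi_8(C))):
  1*(1)*conj(2) + 1*(1)*conj(2) + 2*(1)*conj(-sqrt(5)/2 - 1/2) + 2*(1)*conj(-1/2 + sqrt(5)/2) + 2*(1)*conj(-1/2 + sqrt(5)/2) + 2*(1)*conj(-sqrt(5)/2 - 1/2) + 5*(1)*conj(0) + 5*(1)*conj(0)
  = (2) + (2) + (-sqrt(5) - 1) + (-1 + sqrt(5)) + (-1 + sqrt(5)) + (-sqrt(5) - 1) + (0) + (0)
  = 0.
Dividing by |G| = 20 gives 0/20 = 0, matching the row-orthogonality relation <chi_1, chi_8> = [chi_1 = chi_8].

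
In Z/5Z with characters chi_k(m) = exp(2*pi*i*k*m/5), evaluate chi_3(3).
chi_3(3) = zeta_5^9 = exp(-2*I*pi/5)

Proof sketch: chi_3(3) = zeta_5^(3*3) = zeta_5^9. Since zeta_5^5 = 1, this equals zeta_5^4 = exp(2*pi*i*4/5) = exp(-2*I*pi/5).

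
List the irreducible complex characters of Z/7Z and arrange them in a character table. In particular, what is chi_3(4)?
Character table of Z/7Z (irreps indexed chi_0,...,chi_6 with chi_k(m) = zeta_7^(k*m), zeta_7 = exp(2*pi*i/7)):
  irrep \ class  {0} (size 1)  {1} (size 1)    {2} (size 1)    {3} (size 1)    {4} (size 1)    {5} (size 1)    {6} (size 1)  
  chi_0          1             1               1               1               1               1               1             
  chi_1          1             exp(2*I*pi/7)   exp(4*I*pi/7)   exp(6*I*pi/7)   exp(-6*I*pi/7)  exp(-4*I*pi/7)  exp(-2*I*pi/7)
  chi_2          1             exp(4*I*pi/7)   exp(-6*I*pi/7)  exp(-2*I*pi/7)  exp(2*I*pi/7)   exp(6*I*pi/7)   exp(-4*I*pi/7)
  chi_3          1             exp(6*I*pi/7)   exp(-2*I*pi/7)  exp(4*I*pi/7)   exp(-4*I*pi/7)  exp(2*I*pi/7)   exp(-6*I*pi/7)
  chi_4          1             exp(-6*I*pi/7)  exp(2*I*pi/7)   exp(-4*I*pi/7)  exp(4*I*pi/7)   exp(-2*I*pi/7)  exp(6*I*pi/7) 
  chi_5          1             exp(-4*I*pi/7)  exp(6*I*pi/7)   exp(2*I*pi/7)   exp(-2*I*pi/7)  exp(-6*I*pi/7)  exp(4*I*pi/7) 
  chi_6          1             exp(-2*I*pi/7)  exp(-4*I*pi/7)  exp(-6*I*pi/7)  exp(6*I*pi/7)   exp(4*I*pi/7)   exp(2*I*pi/7) 

Spot check: chi_3(4) = zeta_7^(3*4) = zeta_7^12 = exp(-4*I*pi/7).

Argument: Z/7Z is abelian, so all 7 irreducible complex representations are 1-dimensional. They are given by chi_k(m) = zeta_7^(k*m) for k = 0,...,6. Row orthogonality: sum_m chi_k(m) conj(chi_l(m)) = 7 * [k = l].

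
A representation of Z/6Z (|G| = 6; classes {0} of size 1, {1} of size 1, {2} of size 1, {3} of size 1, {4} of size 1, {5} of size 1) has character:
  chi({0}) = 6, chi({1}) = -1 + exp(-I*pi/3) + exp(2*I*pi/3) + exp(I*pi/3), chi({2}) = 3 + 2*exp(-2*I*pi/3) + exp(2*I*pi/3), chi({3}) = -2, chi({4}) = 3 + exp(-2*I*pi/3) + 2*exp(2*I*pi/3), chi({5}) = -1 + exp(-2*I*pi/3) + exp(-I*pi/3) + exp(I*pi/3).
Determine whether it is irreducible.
Not irreducible (reducible): <chi, chi> = 8 > 1.

Explanation: <chi, chi> = (1/|G|) sum_C |C| * |chi(C)|^2 = (1/6)[1*|6|^2 + 1*|-1 + exp(-I*pi/3) + exp(2*I*pi/3) + exp(I*pi/3)|^2 + 1*|3 + 2*exp(-2*I*pi/3) + exp(2*I*pi/3)|^2 + 1*|-2|^2 + 1*|3 + exp(-2*I*pi/3) + 2*exp(2*I*pi/3)|^2 + 1*|-1 + exp(-2*I*pi/3) + exp(-I*pi/3) + exp(I*pi/3)|^2]
  = (1/6)[(36) + (1) + (3) + (4) + (3) + (1)] = 48/6 = 8.
(Exp terms are combined using exp(i*s)*conj(exp(i*t)) = exp(i*(s-t)), and sums of them are collapsed using the identity that for every m > 1 the m distinct m-th roots of unity sum to 0, e.g. 1 + exp(2*I*pi/3) + exp(-2*I*pi/3) = 0.)
A character is irreducible iff <chi, chi> = 1, so this representation is reducible.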